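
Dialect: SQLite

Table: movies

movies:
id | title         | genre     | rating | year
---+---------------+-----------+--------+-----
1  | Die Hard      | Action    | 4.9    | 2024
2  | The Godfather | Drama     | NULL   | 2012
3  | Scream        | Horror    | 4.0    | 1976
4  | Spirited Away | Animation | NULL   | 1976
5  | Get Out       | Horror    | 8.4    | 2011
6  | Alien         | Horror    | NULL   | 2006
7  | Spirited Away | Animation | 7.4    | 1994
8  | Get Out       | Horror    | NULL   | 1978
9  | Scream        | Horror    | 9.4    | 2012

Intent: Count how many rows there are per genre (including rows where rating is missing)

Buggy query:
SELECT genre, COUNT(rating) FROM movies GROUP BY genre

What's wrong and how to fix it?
Bug: COUNT(column) counts non-NULL values only; rows with NULL rating aren't counted

Fix: Replace COUNT(rating) with COUNT(*)

Corrected query:
SELECT genre, COUNT(*) FROM movies GROUP BY genre

Result:
genre     | COUNT(*)
----------+---------
Action    | 1       
Animation | 2       
Drama     | 1       
Horror    | 5       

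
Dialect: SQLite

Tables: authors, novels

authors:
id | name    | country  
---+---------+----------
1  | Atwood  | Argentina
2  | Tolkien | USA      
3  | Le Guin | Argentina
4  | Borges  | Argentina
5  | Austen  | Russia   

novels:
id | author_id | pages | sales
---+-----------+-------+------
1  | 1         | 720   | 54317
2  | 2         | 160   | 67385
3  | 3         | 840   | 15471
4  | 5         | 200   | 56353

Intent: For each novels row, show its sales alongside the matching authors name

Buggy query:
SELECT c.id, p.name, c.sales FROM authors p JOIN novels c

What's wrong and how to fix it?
Bug: JOIN with no ON clause produces a cartesian product; every novels row pairs with every authors row

Fix: Add ON c.author_id = p.id to the JOIN

Corrected query:
SELECT c.id, p.name, c.sales FROM authors p JOIN novels c ON c.author_id = p.id

Result:
id | name    | sales
---+---------+------
1  | Atwood  | 54317
2  | Tolkien | 67385
3  | Le Guin | 15471
4  | Austen  | 56353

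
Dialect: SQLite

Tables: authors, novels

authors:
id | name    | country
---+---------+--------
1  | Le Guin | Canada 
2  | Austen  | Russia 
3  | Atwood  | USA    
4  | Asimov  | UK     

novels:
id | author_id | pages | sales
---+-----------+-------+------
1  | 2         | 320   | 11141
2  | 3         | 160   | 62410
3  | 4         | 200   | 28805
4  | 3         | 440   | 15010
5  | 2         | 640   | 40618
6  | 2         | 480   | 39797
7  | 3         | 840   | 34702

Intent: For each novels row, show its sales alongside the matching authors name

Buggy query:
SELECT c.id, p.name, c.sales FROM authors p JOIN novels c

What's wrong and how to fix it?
Bug: Missing join condition: each novels row is matched to all authors rows instead of just its own

Fix: Add ON c.author_id = p.id to the JOIN

Corrected query:
SELECT c.id, p.name, c.sales FROM authors p JOIN novels c ON c.author_id = p.id

Result:
id | name   | sales
---+--------+------
1  | Austen | 11141
2  | Atwood | 62410
3  | Asimov | 28805
4  | Atwood | 15010
5  | Austen | 40618
6  | Austen | 39797
7  | Atwood | 34702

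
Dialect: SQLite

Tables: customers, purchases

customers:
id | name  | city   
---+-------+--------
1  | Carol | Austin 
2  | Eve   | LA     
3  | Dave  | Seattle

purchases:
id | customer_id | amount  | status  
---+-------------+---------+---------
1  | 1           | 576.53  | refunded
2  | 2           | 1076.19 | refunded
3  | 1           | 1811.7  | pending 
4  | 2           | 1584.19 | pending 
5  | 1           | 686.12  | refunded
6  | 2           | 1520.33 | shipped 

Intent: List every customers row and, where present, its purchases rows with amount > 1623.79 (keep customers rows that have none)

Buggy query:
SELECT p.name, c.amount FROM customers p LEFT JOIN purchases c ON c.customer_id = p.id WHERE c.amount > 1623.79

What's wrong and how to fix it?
Bug: Filtering c.amount in WHERE discards the NULL rows produced by LEFT JOIN, turning it into an inner join

Fix: Put 'c.amount > 1623.79' in the JOIN's ON clause instead of WHERE

Corrected query:
SELECT p.name, c.amount FROM customers p LEFT JOIN purchases c ON c.customer_id = p.id AND c.amount > 1623.79

Result:
name  | amount
------+-------
Carol | 1811.7
Eve   | NULL  
Dave  | NULL  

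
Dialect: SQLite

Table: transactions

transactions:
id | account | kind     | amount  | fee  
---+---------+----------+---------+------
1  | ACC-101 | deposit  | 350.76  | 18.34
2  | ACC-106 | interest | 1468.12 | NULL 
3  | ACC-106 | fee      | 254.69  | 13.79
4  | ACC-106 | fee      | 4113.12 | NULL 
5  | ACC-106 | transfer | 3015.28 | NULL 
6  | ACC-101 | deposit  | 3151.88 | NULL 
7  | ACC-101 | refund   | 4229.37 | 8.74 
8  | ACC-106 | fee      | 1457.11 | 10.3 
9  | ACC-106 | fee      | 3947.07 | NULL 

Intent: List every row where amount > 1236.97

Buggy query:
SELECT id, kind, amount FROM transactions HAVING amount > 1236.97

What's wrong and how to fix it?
Bug: HAVING filters the output of aggregation, but this query has no GROUP BY and no aggregate functions, so SQLite rejects it (HAVING clause on a non-aggregate query); the condition here is per row

Fix: Use WHERE for row-level filtering

Corrected query:
SELECT id, kind, amount FROM transactions WHERE amount > 1236.97

Result:
id | kind     | amount 
---+----------+--------
2  | interest | 1468.12
4  | fee      | 4113.12
5  | transfer | 3015.28
6  | deposit  | 3151.88
7  | refund   | 4229.37
8  | fee      | 1457.11
9  | fee      | 3947.07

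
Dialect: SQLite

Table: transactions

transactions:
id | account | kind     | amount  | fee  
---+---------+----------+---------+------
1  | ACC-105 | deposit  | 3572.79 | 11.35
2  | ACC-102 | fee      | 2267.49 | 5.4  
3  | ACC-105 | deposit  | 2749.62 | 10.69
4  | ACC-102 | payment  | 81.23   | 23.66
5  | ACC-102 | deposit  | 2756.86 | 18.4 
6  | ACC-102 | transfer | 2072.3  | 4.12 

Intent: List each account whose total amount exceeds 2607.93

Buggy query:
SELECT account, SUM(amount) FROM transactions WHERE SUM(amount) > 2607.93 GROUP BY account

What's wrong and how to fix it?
Bug: WHERE runs before GROUP BY, so aggregates aren't available there

Fix: Move the aggregate condition to a HAVING clause

Corrected query:
SELECT account, SUM(amount) FROM transactions GROUP BY account HAVING SUM(amount) > 2607.93

Result:
account | SUM(amount)
--------+------------
ACC-102 | 7177.88    
ACC-105 | 6322.41    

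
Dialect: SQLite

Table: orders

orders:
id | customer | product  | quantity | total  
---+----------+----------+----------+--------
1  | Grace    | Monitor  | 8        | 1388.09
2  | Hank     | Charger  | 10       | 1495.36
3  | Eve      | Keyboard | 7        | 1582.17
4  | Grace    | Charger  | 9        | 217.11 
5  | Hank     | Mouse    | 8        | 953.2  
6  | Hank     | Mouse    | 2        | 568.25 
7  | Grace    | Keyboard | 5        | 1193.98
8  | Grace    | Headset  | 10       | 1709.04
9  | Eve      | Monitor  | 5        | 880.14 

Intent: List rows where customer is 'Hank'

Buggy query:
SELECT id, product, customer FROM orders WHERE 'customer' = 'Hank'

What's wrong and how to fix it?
Bug: 'customer' in single quotes is a string literal, not the column; the comparison is literal-vs-literal and never true

Fix: Reference the column as customer without single quotes

Corrected query:
SELECT id, product, customer FROM orders WHERE customer = 'Hank'

Result:
id | product | customer
---+---------+---------
2  | Charger | Hank    
5  | Mouse   | Hank    
6  | Mouse   | Hank    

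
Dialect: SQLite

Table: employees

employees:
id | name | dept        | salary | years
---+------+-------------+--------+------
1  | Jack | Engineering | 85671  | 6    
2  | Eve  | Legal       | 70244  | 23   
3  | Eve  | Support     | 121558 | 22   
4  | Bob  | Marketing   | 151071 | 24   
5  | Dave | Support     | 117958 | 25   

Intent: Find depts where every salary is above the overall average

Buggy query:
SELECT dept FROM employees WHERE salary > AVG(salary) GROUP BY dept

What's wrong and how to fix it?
Bug: WHERE evaluates per row before aggregation, so AVG() is unavailable

Fix: Use a subquery for AVG and a HAVING MIN(...) filter so the condition holds for every row in the group

Corrected query:
SELECT dept FROM employees GROUP BY dept HAVING MIN(salary) > (SELECT AVG(salary) FROM employees)

Result:
dept     
---------
Marketing
Support  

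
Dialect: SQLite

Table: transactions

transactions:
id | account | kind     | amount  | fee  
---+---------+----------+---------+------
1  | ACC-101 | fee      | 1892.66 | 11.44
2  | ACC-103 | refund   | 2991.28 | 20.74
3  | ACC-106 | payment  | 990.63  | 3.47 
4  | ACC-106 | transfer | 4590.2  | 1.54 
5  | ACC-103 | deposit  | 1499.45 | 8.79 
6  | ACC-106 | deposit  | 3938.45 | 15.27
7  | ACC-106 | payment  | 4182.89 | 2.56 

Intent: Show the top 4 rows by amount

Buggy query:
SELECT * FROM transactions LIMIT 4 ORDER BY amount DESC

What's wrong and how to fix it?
Bug: LIMIT must come after ORDER BY

Fix: Sort with ORDER BY, then apply LIMIT

Corrected query:
SELECT * FROM transactions ORDER BY amount DESC LIMIT 4

Result:
id | account | kind     | amount  | fee  
---+---------+----------+---------+------
4  | ACC-106 | transfer | 4590.2  | 1.54 
7  | ACC-106 | payment  | 4182.89 | 2.56 
6  | ACC-106 | deposit  | 3938.45 | 15.27
2  | ACC-103 | refund   | 2991.28 | 20.74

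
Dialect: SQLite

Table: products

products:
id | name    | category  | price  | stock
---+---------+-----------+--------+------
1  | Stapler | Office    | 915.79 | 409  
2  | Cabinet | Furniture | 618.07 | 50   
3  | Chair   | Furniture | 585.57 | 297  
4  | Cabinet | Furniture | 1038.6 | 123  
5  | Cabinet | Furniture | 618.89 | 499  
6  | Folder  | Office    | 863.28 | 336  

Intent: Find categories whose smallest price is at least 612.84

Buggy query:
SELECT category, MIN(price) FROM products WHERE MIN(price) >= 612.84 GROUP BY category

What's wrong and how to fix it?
Bug: Aggregates like MIN are computed per group after WHERE runs

Fix: Replace WHERE with HAVING after the GROUP BY

Corrected query:
SELECT category, MIN(price) FROM products GROUP BY category HAVING MIN(price) >= 612.84

Result:
category | MIN(price)
---------+-----------
Office   | 863.28    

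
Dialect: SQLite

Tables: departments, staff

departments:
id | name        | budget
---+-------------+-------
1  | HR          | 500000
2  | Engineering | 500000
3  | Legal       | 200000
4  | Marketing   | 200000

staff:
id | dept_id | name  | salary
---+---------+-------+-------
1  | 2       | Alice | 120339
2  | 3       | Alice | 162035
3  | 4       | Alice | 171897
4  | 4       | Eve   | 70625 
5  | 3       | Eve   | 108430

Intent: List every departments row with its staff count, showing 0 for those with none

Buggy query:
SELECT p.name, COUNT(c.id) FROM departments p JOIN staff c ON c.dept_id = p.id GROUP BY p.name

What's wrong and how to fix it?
Bug: INNER JOIN drops departments rows that have no matching staff rows

Fix: Switch to LEFT JOIN to retain unmatched parent rows

Corrected query:
SELECT p.name, COUNT(c.id) FROM departments p LEFT JOIN staff c ON c.dept_id = p.id GROUP BY p.name

Result:
name        | COUNT(c.id)
------------+------------
Engineering | 1          
HR          | 0          
Legal       | 2          
Marketing   | 2          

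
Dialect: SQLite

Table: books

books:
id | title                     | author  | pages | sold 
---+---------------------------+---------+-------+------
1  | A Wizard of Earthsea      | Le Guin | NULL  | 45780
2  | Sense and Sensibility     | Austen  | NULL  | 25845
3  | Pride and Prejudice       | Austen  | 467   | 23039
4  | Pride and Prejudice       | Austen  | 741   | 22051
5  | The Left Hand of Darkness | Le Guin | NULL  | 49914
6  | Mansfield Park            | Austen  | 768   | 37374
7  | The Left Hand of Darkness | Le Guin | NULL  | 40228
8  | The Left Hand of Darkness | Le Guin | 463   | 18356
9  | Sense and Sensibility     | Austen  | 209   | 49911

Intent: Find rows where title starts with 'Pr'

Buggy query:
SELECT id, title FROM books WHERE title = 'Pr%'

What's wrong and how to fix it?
Bug: Wildcards only work with LIKE; '=' treats '%' as a literal character

Fix: Use LIKE for wildcard pattern matching

Corrected query:
SELECT id, title FROM books WHERE title LIKE 'Pr%'

Result:
id | title              
---+--------------------
3  | Pride and Prejudice
4  | Pride and Prejudice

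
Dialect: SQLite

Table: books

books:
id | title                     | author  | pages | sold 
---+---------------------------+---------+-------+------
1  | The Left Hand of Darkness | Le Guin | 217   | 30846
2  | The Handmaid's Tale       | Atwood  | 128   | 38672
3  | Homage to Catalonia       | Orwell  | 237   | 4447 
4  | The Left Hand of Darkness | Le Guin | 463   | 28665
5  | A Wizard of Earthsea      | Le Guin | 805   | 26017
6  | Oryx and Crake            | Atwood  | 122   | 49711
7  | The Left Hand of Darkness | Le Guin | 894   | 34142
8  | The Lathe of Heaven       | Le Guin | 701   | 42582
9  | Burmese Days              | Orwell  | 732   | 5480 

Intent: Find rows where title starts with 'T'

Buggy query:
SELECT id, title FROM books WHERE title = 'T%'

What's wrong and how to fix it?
Bug: Wildcards only work with LIKE; '=' treats '%' as a literal character

Fix: Replace '=' with LIKE so 'T%' is treated as a pattern

Corrected query:
SELECT id, title FROM books WHERE title LIKE 'T%'

Result:
id | title                    
---+--------------------------
1  | The Left Hand of Darkness
2  | The Handmaid's Tale      
4  | The Left Hand of Darkness
7  | The Left Hand of Darkness
8  | The Lathe of Heaven      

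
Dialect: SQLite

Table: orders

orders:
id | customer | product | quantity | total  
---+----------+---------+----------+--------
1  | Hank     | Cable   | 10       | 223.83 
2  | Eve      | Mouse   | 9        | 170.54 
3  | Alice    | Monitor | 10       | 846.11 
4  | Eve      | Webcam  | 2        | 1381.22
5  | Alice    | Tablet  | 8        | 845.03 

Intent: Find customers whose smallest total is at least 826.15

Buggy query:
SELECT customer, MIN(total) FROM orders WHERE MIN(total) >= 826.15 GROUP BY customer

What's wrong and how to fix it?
Bug: Aggregates like MIN are computed per group after WHERE runs

Fix: Replace WHERE with HAVING after the GROUP BY

Corrected query:
SELECT customer, MIN(total) FROM orders GROUP BY customer HAVING MIN(total) >= 826.15

Result:
customer | MIN(total)
---------+-----------
Alice    | 845.03    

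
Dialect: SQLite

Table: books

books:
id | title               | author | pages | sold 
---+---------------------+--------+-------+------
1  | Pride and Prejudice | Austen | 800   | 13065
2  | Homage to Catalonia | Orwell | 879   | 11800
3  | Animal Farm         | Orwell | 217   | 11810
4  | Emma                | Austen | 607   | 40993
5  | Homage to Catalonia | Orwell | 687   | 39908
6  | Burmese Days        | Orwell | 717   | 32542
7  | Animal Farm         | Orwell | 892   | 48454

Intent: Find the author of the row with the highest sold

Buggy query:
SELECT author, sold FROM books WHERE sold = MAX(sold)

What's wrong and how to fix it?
Bug: MAX(sold) is an aggregate and cannot be used directly in WHERE

Fix: Wrap MAX in a scalar subquery so WHERE compares against a single value

Corrected query:
SELECT author, sold FROM books WHERE sold = (SELECT MAX(sold) FROM books)

Result:
author | sold 
-------+------
Orwell | 48454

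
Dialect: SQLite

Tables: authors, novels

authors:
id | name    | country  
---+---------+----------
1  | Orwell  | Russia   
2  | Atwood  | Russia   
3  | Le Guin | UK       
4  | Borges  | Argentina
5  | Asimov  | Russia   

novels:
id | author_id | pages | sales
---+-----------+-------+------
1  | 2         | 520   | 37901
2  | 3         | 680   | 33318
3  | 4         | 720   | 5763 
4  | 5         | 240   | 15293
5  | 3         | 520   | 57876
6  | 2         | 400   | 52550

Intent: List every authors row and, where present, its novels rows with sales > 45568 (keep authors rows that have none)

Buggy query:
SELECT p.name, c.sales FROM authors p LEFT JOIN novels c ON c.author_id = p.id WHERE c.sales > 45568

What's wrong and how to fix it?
Bug: Filtering c.sales in WHERE discards the NULL rows produced by LEFT JOIN, turning it into an inner join

Fix: Put 'c.sales > 45568' in the JOIN's ON clause instead of WHERE

Corrected query:
SELECT p.name, c.sales FROM authors p LEFT JOIN novels c ON c.author_id = p.id AND c.sales > 45568

Result:
name    | sales
--------+------
Orwell  | NULL 
Atwood  | 52550
Le Guin | 57876
Borges  | NULL 
Asimov  | NULL 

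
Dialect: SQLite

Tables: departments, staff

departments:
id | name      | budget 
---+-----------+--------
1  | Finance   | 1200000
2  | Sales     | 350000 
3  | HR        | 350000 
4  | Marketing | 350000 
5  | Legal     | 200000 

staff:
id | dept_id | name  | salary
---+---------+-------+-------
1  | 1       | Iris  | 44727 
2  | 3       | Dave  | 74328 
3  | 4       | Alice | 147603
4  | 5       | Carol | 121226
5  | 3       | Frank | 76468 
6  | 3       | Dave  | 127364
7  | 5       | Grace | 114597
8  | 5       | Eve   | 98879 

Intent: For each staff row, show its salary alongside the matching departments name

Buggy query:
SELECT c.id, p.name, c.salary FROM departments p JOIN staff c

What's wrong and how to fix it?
Bug: Missing join condition: each staff row is matched to all departments rows instead of just its own

Fix: Specify the join condition linking the foreign key to the parent id

Corrected query:
SELECT c.id, p.name, c.salary FROM departments p JOIN staff c ON c.dept_id = p.id

Result:
id | name      | salary
---+-----------+-------
1  | Finance   | 44727 
2  | HR        | 74328 
3  | Marketing | 147603
4  | Legal     | 121226
5  | HR        | 76468 
6  | HR        | 127364
7  | Legal     | 114597
8  | Legal     | 98879 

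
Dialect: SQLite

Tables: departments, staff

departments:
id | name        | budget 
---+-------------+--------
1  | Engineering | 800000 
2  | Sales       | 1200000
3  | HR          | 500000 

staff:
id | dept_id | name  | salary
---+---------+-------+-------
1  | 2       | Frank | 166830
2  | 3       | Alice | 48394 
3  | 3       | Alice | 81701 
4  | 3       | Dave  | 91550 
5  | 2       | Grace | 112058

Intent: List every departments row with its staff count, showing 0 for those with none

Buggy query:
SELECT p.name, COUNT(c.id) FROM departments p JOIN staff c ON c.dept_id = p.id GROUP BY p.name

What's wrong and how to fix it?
Bug: An inner join excludes parents with zero children

Fix: Use LEFT JOIN so parents without children still appear (COUNT(c.id) gives 0)

Corrected query:
SELECT p.name, COUNT(c.id) FROM departments p LEFT JOIN staff c ON c.dept_id = p.id GROUP BY p.name

Result:
name        | COUNT(c.id)
------------+------------
Engineering | 0          
HR          | 3          
Sales       | 2          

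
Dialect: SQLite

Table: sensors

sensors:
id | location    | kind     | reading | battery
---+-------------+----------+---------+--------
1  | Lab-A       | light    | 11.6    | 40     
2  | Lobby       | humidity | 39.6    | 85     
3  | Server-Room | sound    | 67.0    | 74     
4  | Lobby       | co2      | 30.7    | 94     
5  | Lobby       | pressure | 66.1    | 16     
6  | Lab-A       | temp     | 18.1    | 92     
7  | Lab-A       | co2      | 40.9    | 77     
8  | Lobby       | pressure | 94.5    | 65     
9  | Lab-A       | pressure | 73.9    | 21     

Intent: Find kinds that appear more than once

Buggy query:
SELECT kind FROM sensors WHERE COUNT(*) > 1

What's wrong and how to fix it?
Bug: WHERE can't reference COUNT(*); aggregates are computed after WHERE

Fix: GROUP BY kind, then filter groups with HAVING COUNT(*) > 1

Corrected query:
SELECT kind FROM sensors GROUP BY kind HAVING COUNT(*) > 1

Result:
kind    
--------
co2     
pressure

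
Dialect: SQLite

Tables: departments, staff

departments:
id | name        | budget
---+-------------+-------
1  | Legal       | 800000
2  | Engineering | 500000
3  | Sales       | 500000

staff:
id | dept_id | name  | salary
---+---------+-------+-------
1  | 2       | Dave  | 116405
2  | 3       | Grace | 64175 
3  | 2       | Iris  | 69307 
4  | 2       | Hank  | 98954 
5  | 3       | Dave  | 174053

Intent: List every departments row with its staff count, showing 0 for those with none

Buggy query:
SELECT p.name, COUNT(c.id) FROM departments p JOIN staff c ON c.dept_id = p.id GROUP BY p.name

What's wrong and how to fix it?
Bug: INNER JOIN drops departments rows that have no matching staff rows

Fix: Switch to LEFT JOIN to retain unmatched parent rows

Corrected query:
SELECT p.name, COUNT(c.id) FROM departments p LEFT JOIN staff c ON c.dept_id = p.id GROUP BY p.name

Result:
name        | COUNT(c.id)
------------+------------
Engineering | 3          
Legal       | 0          
Sales       | 2          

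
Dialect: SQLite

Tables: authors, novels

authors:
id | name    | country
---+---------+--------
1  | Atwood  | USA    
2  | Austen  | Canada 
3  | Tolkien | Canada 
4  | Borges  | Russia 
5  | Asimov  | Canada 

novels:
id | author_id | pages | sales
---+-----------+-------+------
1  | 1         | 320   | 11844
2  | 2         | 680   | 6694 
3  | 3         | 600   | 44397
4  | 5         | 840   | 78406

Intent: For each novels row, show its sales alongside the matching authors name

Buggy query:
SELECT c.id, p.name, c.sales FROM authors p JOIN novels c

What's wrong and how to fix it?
Bug: Missing join condition: each novels row is matched to all authors rows instead of just its own

Fix: Add ON c.author_id = p.id to the JOIN

Corrected query:
SELECT c.id, p.name, c.sales FROM authors p JOIN novels c ON c.author_id = p.id

Result:
id | name    | sales
---+---------+------
1  | Atwood  | 11844
2  | Austen  | 6694 
3  | Tolkien | 44397
4  | Asimov  | 78406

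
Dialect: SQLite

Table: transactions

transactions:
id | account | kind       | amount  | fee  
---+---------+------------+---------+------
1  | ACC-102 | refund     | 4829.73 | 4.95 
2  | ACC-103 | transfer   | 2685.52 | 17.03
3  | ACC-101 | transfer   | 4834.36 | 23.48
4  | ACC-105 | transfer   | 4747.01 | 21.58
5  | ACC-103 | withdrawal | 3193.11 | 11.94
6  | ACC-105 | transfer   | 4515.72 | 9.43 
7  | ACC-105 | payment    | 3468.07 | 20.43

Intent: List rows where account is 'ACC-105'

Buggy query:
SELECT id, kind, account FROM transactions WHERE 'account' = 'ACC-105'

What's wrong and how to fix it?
Bug: Single quotes denote string literals in SQL; the column name is being compared as a constant string

Fix: Remove the quotes around the column name (or use double quotes for an identifier)

Corrected query:
SELECT id, kind, account FROM transactions WHERE account = 'ACC-105'

Result:
id | kind     | account
---+----------+--------
4  | transfer | ACC-105
6  | transfer | ACC-105
7  | payment  | ACC-105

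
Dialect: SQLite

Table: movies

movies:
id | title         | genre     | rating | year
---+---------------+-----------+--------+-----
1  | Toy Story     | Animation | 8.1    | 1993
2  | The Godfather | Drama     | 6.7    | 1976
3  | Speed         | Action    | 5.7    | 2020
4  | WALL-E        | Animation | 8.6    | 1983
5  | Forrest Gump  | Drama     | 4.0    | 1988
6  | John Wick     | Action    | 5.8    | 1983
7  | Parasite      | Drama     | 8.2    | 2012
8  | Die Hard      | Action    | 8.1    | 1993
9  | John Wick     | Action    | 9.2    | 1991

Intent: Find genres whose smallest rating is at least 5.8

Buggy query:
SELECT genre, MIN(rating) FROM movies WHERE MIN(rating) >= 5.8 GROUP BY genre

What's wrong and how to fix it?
Bug: Aggregates like MIN are computed per group after WHERE runs

Fix: Use HAVING for the per-group MIN condition

Corrected query:
SELECT genre, MIN(rating) FROM movies GROUP BY genre HAVING MIN(rating) >= 5.8

Result:
genre     | MIN(rating)
----------+------------
Animation | 8.1        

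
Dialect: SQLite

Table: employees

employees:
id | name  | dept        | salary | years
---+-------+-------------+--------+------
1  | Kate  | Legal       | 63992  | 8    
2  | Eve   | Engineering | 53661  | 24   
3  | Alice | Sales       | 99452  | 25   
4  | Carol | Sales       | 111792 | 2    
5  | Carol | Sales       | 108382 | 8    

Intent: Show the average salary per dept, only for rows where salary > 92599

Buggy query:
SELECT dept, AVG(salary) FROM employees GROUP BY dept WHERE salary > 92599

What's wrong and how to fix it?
Bug: WHERE cannot follow GROUP BY

Fix: Move the WHERE clause before GROUP BY

Corrected query:
SELECT dept, AVG(salary) FROM employees WHERE salary > 92599 GROUP BY dept

Result:
dept  | AVG(salary)
------+------------
Sales | 106542     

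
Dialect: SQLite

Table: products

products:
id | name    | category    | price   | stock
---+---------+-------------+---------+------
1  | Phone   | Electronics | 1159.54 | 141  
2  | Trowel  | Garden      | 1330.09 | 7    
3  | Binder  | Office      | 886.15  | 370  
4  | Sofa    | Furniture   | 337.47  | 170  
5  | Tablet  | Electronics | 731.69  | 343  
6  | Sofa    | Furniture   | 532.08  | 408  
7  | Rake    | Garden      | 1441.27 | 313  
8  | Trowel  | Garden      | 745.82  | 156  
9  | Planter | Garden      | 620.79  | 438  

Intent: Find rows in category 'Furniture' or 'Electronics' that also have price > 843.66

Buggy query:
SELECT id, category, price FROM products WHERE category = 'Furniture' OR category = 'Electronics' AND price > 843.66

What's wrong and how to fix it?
Bug: Without parentheses, AND is evaluated before OR, so the price filter only applies to the 'Electronics' branch

Fix: Group the OR with parentheses (or use IN), then AND the threshold

Corrected query:
SELECT id, category, price FROM products WHERE (category = 'Furniture' OR category = 'Electronics') AND price > 843.66

Result:
id | category    | price  
---+-------------+--------
1  | Electronics | 1159.54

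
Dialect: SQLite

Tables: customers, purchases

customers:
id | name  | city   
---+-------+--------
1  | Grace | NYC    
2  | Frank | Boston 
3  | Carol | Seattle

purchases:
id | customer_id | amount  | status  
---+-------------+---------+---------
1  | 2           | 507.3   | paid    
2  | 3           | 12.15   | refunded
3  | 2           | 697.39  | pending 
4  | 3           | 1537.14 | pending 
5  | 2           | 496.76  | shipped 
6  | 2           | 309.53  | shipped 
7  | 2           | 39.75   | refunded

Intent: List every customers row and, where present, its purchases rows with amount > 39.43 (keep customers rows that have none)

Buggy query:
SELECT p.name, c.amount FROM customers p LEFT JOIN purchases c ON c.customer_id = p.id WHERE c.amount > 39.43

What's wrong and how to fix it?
Bug: A WHERE condition on the right-hand table after LEFT JOIN drops unmatched parents

Fix: Put 'c.amount > 39.43' in the JOIN's ON clause instead of WHERE

Corrected query:
SELECT p.name, c.amount FROM customers p LEFT JOIN purchases c ON c.customer_id = p.id AND c.amount > 39.43

Result:
name  | amount 
------+--------
Grace | NULL   
Frank | 39.75  
Frank | 309.53 
Frank | 496.76 
Frank | 507.3  
Frank | 697.39 
Carol | 1537.14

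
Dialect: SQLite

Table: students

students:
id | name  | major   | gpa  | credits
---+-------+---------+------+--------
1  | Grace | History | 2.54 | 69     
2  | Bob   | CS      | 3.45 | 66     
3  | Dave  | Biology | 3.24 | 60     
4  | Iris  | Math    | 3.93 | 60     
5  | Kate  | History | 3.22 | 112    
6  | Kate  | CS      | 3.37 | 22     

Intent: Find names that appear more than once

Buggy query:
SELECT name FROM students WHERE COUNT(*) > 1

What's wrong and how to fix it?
Bug: COUNT(*) is an aggregate and cannot be used in WHERE

Fix: GROUP BY name, then filter groups with HAVING COUNT(*) > 1

Corrected query:
SELECT name FROM students GROUP BY name HAVING COUNT(*) > 1

Result:
name
----
Kate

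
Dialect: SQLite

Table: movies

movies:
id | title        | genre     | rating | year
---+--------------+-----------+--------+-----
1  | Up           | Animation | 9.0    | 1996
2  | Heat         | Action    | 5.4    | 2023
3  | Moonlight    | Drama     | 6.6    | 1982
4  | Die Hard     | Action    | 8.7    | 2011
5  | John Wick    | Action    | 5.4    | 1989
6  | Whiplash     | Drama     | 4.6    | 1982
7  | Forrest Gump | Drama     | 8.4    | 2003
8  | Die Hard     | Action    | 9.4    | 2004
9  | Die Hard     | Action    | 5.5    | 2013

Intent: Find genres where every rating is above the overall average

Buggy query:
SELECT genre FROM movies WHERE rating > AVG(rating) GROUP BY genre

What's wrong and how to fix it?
Bug: AVG() is an aggregate; it can't sit directly in WHERE

Fix: Use a subquery for AVG and a HAVING MIN(...) filter so the condition holds for every row in the group

Corrected query:
SELECT genre FROM movies GROUP BY genre HAVING MIN(rating) > (SELECT AVG(rating) FROM movies)

Result:
genre    
---------
Animation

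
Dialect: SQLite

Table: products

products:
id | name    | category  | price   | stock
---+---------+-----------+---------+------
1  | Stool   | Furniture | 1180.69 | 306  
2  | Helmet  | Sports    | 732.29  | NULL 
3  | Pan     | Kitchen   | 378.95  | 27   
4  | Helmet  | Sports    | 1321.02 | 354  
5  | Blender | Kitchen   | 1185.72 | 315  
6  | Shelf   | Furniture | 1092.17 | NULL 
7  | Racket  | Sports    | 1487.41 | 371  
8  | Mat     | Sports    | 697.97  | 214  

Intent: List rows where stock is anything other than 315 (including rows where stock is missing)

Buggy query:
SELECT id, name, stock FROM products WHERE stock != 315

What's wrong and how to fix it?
Bug: 'stock != 315' is unknown when stock is NULL, so NULL rows are silently excluded

Fix: Handle NULL separately with IS NULL alongside the inequality

Corrected query:
SELECT id, name, stock FROM products WHERE stock != 315 OR stock IS NULL

Result:
id | name   | stock
---+--------+------
1  | Stool  | 306  
2  | Helmet | NULL 
3  | Pan    | 27   
4  | Helmet | 354  
6  | Shelf  | NULL 
7  | Racket | 371  
8  | Mat    | 214  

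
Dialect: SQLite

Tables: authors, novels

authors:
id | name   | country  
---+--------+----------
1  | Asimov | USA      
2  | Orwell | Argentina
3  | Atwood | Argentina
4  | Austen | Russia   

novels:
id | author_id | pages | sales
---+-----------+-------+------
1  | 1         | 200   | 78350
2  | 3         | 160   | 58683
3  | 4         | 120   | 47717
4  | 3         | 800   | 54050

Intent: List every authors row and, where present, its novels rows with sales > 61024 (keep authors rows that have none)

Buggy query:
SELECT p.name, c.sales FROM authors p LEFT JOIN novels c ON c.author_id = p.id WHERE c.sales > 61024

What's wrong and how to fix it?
Bug: A WHERE condition on the right-hand table after LEFT JOIN drops unmatched parents

Fix: Move the right-table condition into the ON clause so unmatched parents are kept

Corrected query:
SELECT p.name, c.sales FROM authors p LEFT JOIN novels c ON c.author_id = p.id AND c.sales > 61024

Result:
name   | sales
-------+------
Asimov | 78350
Orwell | NULL 
Atwood | NULL 
Austen | NULL 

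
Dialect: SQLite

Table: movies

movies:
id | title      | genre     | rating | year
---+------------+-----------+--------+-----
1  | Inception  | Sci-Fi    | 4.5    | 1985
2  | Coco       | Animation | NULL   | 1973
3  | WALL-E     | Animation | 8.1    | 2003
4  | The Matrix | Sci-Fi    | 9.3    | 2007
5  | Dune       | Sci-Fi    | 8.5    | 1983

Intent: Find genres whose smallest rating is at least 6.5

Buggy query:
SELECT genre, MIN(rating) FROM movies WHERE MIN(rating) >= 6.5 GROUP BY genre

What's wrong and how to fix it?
Bug: MIN() in WHERE is a misuse of aggregate

Fix: Replace WHERE with HAVING after the GROUP BY

Corrected query:
SELECT genre, MIN(rating) FROM movies GROUP BY genre HAVING MIN(rating) >= 6.5

Result:
genre     | MIN(rating)
----------+------------
Animation | 8.1        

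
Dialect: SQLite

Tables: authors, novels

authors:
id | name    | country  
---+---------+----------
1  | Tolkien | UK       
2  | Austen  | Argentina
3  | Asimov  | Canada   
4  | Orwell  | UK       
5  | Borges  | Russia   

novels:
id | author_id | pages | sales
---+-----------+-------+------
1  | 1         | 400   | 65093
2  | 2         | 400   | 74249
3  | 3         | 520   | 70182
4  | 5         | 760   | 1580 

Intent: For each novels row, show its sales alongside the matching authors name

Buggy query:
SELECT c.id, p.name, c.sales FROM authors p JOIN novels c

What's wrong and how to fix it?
Bug: Missing join condition: each novels row is matched to all authors rows instead of just its own

Fix: Add ON c.author_id = p.id to the JOIN

Corrected query:
SELECT c.id, p.name, c.sales FROM authors p JOIN novels c ON c.author_id = p.id

Result:
id | name    | sales
---+---------+------
1  | Tolkien | 65093
2  | Austen  | 74249
3  | Asimov  | 70182
4  | Borges  | 1580 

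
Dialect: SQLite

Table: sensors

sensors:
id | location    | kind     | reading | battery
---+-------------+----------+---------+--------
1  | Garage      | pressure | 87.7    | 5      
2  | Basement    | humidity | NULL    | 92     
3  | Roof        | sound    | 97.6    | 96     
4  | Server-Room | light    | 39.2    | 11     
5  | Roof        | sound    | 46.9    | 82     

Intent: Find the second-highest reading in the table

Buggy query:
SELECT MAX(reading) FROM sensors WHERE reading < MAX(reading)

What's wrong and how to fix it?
Bug: The inner MAX is an aggregate inside WHERE, which is not allowed

Fix: Compute the overall MAX in a subquery, then take MAX of rows below it

Corrected query:
SELECT MAX(reading) FROM sensors WHERE reading < (SELECT MAX(reading) FROM sensors)

Result:
MAX(reading)
------------
87.7        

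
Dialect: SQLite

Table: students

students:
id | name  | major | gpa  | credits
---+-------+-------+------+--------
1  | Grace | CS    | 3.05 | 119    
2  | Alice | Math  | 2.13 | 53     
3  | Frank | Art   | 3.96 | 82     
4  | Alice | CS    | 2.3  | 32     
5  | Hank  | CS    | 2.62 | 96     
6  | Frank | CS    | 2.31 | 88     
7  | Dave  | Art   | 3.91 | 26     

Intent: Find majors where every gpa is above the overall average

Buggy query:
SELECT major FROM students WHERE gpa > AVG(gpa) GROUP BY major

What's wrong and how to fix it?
Bug: AVG() is an aggregate; it can't sit directly in WHERE

Fix: Compute the overall average in a scalar subquery and compare each group's MIN against it in HAVING

Corrected query:
SELECT major FROM students GROUP BY major HAVING MIN(gpa) > (SELECT AVG(gpa) FROM students)

Result:
major
-----
Art  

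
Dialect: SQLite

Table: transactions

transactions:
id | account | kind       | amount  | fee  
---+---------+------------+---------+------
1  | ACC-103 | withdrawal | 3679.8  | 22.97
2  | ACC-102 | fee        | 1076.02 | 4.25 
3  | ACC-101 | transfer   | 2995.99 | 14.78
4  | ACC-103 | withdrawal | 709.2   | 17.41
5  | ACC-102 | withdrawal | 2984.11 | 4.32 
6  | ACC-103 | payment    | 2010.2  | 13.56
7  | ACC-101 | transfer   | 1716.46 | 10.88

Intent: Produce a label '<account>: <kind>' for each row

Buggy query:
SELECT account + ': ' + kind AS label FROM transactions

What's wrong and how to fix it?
Bug: '+' is numeric addition; on text columns SQLite converts them to 0 instead of concatenating

Fix: Replace + with || to concatenate text

Corrected query:
SELECT account || ': ' || kind AS label FROM transactions

Result:
label              
-------------------
ACC-103: withdrawal
ACC-102: fee       
ACC-101: transfer  
ACC-103: withdrawal
ACC-102: withdrawal
ACC-103: payment   
ACC-101: transfer  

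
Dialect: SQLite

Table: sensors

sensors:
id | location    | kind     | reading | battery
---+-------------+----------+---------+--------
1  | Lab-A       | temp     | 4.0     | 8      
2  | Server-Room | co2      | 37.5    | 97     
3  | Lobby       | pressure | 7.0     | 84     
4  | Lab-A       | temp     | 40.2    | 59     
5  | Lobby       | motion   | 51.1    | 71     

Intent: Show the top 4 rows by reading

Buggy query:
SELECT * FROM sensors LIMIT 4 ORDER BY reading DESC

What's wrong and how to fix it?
Bug: ORDER BY cannot follow LIMIT; LIMIT is the final clause

Fix: Swap the clauses: ORDER BY first, then LIMIT

Corrected query:
SELECT * FROM sensors ORDER BY reading DESC LIMIT 4

Result:
id | location    | kind     | reading | battery
---+-------------+----------+---------+--------
5  | Lobby       | motion   | 51.1    | 71     
4  | Lab-A       | temp     | 40.2    | 59     
2  | Server-Room | co2      | 37.5    | 97     
3  | Lobby       | pressure | 7       | 84     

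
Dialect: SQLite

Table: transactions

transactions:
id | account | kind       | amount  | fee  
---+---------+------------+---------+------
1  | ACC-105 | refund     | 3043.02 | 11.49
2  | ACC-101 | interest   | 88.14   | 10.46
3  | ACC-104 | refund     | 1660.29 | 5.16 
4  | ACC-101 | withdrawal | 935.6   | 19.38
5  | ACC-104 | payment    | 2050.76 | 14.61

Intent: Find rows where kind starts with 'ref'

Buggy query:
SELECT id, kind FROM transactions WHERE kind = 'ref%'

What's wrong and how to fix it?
Bug: Wildcards only work with LIKE; '=' treats '%' as a literal character

Fix: Use LIKE for wildcard pattern matching

Corrected query:
SELECT id, kind FROM transactions WHERE kind LIKE 'ref%'

Result:
id | kind  
---+-------
1  | refund
3  | refund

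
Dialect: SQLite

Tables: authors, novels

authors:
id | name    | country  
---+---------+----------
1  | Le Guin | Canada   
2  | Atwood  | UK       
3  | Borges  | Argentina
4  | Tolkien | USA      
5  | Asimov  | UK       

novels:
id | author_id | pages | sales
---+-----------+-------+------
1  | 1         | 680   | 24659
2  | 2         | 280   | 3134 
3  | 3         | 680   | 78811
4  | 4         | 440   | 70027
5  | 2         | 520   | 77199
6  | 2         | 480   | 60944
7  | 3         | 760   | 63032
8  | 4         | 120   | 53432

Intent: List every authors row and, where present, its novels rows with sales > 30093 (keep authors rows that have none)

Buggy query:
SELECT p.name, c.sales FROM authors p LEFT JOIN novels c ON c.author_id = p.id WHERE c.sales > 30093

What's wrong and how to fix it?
Bug: A WHERE condition on the right-hand table after LEFT JOIN drops unmatched parents

Fix: Move the right-table condition into the ON clause so unmatched parents are kept

Corrected query:
SELECT p.name, c.sales FROM authors p LEFT JOIN novels c ON c.author_id = p.id AND c.sales > 30093

Result:
name    | sales
--------+------
Le Guin | NULL 
Atwood  | 60944
Atwood  | 77199
Borges  | 63032
Borges  | 78811
Tolkien | 53432
Tolkien | 70027
Asimov  | NULL 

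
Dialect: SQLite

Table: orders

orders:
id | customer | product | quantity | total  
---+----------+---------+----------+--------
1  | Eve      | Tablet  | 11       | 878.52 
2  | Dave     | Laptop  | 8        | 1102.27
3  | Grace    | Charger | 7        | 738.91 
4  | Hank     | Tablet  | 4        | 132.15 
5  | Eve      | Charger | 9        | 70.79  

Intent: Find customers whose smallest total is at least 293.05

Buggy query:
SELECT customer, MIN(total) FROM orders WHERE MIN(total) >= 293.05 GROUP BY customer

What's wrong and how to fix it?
Bug: Aggregates like MIN are computed per group after WHERE runs

Fix: Replace WHERE with HAVING after the GROUP BY

Corrected query:
SELECT customer, MIN(total) FROM orders GROUP BY customer HAVING MIN(total) >= 293.05

Result:
customer | MIN(total)
---------+-----------
Dave     | 1102.27   
Grace    | 738.91    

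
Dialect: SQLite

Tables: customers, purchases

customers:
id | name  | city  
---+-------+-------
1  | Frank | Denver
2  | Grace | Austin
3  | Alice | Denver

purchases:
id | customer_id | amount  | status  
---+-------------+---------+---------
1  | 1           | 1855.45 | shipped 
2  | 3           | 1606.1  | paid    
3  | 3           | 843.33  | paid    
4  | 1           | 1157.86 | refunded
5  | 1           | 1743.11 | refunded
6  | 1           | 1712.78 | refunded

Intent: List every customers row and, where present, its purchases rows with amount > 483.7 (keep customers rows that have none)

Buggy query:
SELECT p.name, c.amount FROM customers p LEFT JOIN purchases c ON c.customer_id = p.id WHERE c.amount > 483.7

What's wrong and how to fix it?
Bug: A WHERE condition on the right-hand table after LEFT JOIN drops unmatched parents

Fix: Move the right-table condition into the ON clause so unmatched parents are kept

Corrected query:
SELECT p.name, c.amount FROM customers p LEFT JOIN purchases c ON c.customer_id = p.id AND c.amount > 483.7

Result:
name  | amount 
------+--------
Frank | 1157.86
Frank | 1712.78
Frank | 1743.11
Frank | 1855.45
Grace | NULL   
Alice | 843.33 
Alice | 1606.1 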